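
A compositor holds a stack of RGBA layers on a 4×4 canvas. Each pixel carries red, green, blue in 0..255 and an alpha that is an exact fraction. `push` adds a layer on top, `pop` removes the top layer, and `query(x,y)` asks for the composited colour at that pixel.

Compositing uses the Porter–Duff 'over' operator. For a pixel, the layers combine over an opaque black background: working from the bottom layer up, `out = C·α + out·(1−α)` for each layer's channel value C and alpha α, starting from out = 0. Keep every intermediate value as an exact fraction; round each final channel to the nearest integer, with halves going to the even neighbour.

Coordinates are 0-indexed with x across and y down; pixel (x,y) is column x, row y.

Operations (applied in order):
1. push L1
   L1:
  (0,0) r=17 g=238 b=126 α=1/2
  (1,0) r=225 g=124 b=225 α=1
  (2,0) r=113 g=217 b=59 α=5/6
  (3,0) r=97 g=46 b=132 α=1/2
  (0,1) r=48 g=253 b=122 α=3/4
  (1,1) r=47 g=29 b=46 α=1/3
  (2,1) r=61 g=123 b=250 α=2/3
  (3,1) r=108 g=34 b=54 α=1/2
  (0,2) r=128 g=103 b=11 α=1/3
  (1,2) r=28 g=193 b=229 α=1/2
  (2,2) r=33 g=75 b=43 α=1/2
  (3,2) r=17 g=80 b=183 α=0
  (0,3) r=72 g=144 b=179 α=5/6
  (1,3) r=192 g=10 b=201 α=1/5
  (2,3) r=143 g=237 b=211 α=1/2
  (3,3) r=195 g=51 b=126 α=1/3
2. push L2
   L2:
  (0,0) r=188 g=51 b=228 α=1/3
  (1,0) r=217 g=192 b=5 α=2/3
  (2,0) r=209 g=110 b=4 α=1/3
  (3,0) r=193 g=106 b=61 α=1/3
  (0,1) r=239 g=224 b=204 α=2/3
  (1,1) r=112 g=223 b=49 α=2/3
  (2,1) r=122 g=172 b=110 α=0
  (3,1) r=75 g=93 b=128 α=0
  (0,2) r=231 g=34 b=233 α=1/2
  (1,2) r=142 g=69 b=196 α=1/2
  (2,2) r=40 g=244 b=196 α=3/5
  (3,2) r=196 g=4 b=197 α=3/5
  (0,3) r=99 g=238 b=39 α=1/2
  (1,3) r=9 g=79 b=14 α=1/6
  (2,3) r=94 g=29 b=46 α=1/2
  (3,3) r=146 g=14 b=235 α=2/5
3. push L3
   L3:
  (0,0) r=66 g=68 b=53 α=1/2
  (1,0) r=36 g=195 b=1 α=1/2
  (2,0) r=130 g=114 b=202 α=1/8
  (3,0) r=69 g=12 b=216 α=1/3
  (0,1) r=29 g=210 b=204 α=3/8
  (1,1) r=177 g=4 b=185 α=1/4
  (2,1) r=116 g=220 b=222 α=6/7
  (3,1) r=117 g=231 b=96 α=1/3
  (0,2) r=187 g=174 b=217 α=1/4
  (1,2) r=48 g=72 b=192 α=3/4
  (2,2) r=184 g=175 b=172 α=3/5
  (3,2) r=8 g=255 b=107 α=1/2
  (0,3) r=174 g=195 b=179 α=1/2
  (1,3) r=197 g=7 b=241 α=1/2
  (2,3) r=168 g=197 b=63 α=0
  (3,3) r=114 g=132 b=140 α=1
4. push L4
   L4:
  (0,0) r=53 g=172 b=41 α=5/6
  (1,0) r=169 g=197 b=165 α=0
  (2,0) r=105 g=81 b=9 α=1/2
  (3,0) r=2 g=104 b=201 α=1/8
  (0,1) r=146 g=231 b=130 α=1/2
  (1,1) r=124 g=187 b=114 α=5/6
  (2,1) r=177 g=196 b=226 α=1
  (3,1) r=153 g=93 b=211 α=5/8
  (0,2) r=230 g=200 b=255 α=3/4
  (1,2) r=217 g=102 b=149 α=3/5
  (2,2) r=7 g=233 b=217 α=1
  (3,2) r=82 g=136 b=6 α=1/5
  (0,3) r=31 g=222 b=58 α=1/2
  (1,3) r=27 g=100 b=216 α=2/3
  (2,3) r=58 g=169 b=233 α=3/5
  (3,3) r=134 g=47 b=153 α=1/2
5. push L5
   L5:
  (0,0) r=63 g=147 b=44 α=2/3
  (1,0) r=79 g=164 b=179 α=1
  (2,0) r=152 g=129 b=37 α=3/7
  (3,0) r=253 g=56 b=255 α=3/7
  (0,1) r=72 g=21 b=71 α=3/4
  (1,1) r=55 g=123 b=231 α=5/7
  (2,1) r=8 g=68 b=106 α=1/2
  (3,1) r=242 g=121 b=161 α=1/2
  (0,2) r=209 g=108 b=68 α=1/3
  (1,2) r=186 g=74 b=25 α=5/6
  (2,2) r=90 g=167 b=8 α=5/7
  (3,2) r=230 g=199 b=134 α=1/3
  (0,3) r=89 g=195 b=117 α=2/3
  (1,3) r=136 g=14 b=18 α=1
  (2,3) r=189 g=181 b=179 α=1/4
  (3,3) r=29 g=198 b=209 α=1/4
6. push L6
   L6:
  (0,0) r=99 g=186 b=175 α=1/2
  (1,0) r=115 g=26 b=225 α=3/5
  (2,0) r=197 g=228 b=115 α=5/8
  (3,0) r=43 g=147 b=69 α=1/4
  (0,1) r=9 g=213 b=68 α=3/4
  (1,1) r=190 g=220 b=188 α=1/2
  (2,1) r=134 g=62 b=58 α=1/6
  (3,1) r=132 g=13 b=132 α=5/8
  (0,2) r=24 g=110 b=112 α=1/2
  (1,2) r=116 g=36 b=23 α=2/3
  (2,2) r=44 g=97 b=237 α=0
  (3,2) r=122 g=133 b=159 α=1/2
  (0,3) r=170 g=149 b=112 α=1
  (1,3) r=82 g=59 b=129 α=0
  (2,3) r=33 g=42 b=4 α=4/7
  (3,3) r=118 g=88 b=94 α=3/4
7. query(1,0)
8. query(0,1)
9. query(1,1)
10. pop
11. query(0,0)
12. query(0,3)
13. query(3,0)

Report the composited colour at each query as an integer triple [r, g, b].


query (1,0) [L1,L2,L3,L4,L5,L6] — begin 0,0,0
L1 α=1: [225, 124, 225]
L2 α=2/3: [659/3, 508/3, 235/3]
L3 α=1/2: [767/6, 1093/6, 119/3]
L4 α=0: [767/6, 1093/6, 119/3]
L5 α=1: [79, 164, 179]
L6 α=3/5: [503/5, 406/5, 1033/5]
→ [101, 81, 207]

(0,1) stack=L1,L2,L3,L4,L5,L6; from [0,0,0]:
+L1 (α=3/4) → [36, 759/4, 183/2]
+L2 (α=2/3) → [514/3, 2551/12, 333/2]
+L3 (α=3/8) → [2831/24, 20315/96, 2889/16]
+L4 (α=1/2) → [6335/48, 42491/192, 4969/32]
+L5 (α=3/4) → [16703/192, 54587/768, 11785/128]
+L6 (α=3/4) → [21887/768, 545339/3072, 37897/512]
= [28, 178, 74]

at x=1,y=1 over L1,L2,L3,L4,L5,L6:
after L1 α=1/3: [47/3, 29/3, 46/3]
after L2 α=2/3: [719/9, 1367/9, 340/9]
after L3 α=1/4: [625/6, 1379/12, 895/12]
after L4 α=5/6: [4345/36, 12599/72, 7735/72]
after L5 α=5/7: [9295/126, 34739/252, 7045/36]
after L6 α=1/2: [33235/252, 90179/504, 13813/72]
= [132, 179, 192]

at x=0,y=0 over L1,L2,L3,L4,L5:
+L1 (α=1/2) → [17/2, 119, 63]
+L2 (α=1/3) → [205/3, 289/3, 118]
+L3 (α=1/2) → [403/6, 493/6, 171/2]
+L4 (α=5/6) → [1993/36, 5653/36, 581/12]
+L5 (α=2/3) → [6529/108, 16237/108, 1637/36]
rounded: [60, 150, 45]

(0,3) stack=L1,L2,L3,L4,L5; from [0,0,0]:
+L1 (α=5/6) → [60, 120, 895/6]
+L2 (α=1/2) → [159/2, 179, 1129/12]
+L3 (α=1/2) → [507/4, 187, 3277/24]
+L4 (α=1/2) → [631/8, 409/2, 4669/48]
+L5 (α=2/3) → [685/8, 1189/6, 15901/144]
→ [86, 198, 110]

(3,0) stack=L1,L2,L3,L4,L5; from [0,0,0]:
L1 α=1/2: [97/2, 23, 66]
L2 α=1/3: [290/3, 152/3, 193/3]
L3 α=1/3: [787/9, 340/9, 1034/9]
L4 α=1/8: [5527/72, 829/18, 9047/72]
L5 α=3/7: [19189/126, 3170/63, 22817/126]
= [152, 50, 181]


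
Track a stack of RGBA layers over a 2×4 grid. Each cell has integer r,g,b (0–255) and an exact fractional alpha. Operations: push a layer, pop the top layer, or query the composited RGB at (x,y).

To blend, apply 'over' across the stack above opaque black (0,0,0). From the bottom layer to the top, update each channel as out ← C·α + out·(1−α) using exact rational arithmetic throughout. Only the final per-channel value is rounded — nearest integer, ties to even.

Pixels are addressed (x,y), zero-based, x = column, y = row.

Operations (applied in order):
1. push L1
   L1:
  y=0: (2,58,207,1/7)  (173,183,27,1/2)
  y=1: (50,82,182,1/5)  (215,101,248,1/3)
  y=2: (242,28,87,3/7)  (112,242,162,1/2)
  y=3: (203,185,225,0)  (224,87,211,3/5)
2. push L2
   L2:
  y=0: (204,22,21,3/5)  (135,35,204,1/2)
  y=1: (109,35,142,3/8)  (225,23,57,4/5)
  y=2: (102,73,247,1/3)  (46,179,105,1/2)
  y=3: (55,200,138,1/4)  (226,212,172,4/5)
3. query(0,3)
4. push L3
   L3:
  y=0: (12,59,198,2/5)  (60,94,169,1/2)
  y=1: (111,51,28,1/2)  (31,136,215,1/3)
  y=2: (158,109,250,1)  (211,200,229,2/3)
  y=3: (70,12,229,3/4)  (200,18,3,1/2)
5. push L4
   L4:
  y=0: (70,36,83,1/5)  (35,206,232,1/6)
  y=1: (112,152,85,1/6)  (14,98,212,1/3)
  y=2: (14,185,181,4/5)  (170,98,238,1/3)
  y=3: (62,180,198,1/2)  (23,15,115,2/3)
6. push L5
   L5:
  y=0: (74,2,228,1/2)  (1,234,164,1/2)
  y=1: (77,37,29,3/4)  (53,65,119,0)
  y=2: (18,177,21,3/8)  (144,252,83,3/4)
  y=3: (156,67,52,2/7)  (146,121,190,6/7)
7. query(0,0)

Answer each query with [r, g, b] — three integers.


(0,3) stack=L1,L2; from [0,0,0]:
after L1 α=0: [0, 0, 0]
after L2 α=1/4: [55/4, 50, 69/2]
→ [14, 50, 34]

at x=0,y=0 over L1,L2,L3,L4,L5:
after L1 α=1/7: [2/7, 58/7, 207/7]
after L2 α=3/5: [4288/35, 578/35, 171/7]
after L3 α=2/5: [13704/175, 5864/175, 657/7]
after L4 α=1/5: [67066/875, 29756/875, 3209/35]
after L5 α=1/2: [65908/875, 15753/875, 11189/70]
→ [75, 18, 160]


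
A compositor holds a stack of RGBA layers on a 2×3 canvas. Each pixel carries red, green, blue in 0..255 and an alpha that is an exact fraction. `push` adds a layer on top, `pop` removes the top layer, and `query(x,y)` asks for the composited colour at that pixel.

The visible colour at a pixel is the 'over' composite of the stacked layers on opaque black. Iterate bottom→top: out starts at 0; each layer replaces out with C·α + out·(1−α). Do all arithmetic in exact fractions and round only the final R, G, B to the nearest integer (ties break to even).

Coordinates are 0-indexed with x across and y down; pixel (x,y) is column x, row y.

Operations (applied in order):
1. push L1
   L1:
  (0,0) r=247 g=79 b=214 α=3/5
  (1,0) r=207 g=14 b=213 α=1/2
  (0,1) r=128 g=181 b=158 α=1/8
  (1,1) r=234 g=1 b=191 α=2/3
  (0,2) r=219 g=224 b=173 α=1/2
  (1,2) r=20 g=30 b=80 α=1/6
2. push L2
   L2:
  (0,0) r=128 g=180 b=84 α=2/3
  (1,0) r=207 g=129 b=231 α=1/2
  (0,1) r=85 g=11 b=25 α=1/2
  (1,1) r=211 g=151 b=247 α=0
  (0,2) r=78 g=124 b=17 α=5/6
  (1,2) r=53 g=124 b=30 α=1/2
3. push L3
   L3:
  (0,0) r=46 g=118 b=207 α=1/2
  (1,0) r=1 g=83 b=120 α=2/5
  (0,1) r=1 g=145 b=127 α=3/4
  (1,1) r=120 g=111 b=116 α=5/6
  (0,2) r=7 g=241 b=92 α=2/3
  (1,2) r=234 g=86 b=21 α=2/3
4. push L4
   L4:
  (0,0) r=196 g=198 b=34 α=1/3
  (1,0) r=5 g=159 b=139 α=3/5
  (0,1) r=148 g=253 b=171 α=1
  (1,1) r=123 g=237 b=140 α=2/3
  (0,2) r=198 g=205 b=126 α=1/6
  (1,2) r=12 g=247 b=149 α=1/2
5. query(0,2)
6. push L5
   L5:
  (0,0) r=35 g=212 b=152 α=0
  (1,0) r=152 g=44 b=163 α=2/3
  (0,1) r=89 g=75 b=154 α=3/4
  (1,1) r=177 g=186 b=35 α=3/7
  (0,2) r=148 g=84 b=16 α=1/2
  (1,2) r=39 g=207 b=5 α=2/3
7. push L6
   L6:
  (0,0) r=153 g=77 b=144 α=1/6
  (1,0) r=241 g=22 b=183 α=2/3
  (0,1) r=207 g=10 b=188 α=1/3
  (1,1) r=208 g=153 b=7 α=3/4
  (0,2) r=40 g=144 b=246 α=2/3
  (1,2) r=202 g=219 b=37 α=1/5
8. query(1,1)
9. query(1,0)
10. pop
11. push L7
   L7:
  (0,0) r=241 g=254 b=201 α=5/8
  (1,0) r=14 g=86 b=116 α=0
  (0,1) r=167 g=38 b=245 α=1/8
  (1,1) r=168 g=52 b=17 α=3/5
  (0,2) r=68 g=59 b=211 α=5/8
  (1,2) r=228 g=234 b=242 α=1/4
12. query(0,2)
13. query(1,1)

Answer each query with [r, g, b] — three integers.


at x=0,y=2 over L1,L2,L3,L4:
+L1 (α=1/2) → [219/2, 112, 173/2]
+L2 (α=5/6) → [333/4, 122, 343/12]
+L3 (α=2/3) → [389/12, 604/3, 2551/36]
+L4 (α=1/6) → [4321/72, 3635/18, 17291/216]
rounded: [60, 202, 80]

query (1,1) [L1,L2,L3,L4,L5,L6] — begin 0,0,0
after L1 α=2/3: [156, 2/3, 382/3]
after L2 α=0: [156, 2/3, 382/3]
after L3 α=5/6: [126, 1667/18, 1061/9]
after L4 α=2/3: [124, 10199/54, 3581/27]
after L5 α=3/7: [1027/7, 35464/189, 17159/189]
after L6 α=3/4: [5395/28, 122215/756, 5282/189]
rounded: [193, 162, 28]

query (1,0) [L1,L2,L3,L4,L5,L6] — begin 0,0,0
L1 α=1/2: [207/2, 7, 213/2]
L2 α=1/2: [621/4, 68, 675/4]
L3 α=2/5: [1871/20, 74, 597/4]
L4 α=3/5: [2021/50, 125, 1431/10]
L5 α=2/3: [17221/150, 71, 4691/30]
L6 α=2/3: [89521/450, 115/3, 15671/90]
→ [199, 38, 174]

at x=0,y=2 over L1,L2,L3,L4,L5,L7:
+L1 (α=1/2) → [219/2, 112, 173/2]
+L2 (α=5/6) → [333/4, 122, 343/12]
+L3 (α=2/3) → [389/12, 604/3, 2551/36]
+L4 (α=1/6) → [4321/72, 3635/18, 17291/216]
+L5 (α=1/2) → [14977/144, 5147/36, 20747/432]
+L7 (α=5/8) → [31297/384, 8687/96, 172667/1152]
= [82, 90, 150]

query (1,1) [L1,L2,L3,L4,L5,L7] — begin 0,0,0
after L1 α=2/3: [156, 2/3, 382/3]
after L2 α=0: [156, 2/3, 382/3]
after L3 α=5/6: [126, 1667/18, 1061/9]
after L4 α=2/3: [124, 10199/54, 3581/27]
after L5 α=3/7: [1027/7, 35464/189, 17159/189]
after L7 α=3/5: [5582/35, 100412/945, 43957/945]
→ [159, 106, 47]


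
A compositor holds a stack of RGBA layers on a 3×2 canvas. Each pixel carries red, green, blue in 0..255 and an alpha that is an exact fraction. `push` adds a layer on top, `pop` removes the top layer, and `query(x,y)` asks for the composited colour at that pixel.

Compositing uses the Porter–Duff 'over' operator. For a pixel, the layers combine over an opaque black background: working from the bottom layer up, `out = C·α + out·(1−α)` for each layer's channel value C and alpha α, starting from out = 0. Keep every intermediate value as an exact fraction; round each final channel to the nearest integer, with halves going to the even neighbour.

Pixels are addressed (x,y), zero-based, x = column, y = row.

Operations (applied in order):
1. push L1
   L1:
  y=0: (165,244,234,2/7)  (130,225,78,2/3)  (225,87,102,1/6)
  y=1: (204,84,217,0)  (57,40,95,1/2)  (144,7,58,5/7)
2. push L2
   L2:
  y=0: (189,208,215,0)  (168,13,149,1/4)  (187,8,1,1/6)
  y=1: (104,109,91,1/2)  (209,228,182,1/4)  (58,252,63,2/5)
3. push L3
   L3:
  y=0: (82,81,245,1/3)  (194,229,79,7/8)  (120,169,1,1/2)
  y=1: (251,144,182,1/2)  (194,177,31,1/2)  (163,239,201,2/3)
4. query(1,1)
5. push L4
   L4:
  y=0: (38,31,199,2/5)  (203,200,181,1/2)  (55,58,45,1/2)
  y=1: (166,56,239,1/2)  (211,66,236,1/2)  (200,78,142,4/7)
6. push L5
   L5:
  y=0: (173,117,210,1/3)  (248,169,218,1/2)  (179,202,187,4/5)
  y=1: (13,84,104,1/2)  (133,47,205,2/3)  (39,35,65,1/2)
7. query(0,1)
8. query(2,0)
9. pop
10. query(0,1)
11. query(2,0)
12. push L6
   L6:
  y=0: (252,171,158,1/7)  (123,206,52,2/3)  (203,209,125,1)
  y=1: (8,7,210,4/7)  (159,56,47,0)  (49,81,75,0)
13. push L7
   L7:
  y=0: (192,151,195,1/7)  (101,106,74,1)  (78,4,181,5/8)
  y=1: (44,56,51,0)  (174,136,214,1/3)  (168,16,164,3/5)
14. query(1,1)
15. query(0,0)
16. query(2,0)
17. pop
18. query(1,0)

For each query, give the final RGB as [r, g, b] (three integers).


at x=1,y=1 over L1,L2,L3:
after L1 α=1/2: [57/2, 20, 95/2]
after L2 α=1/4: [589/8, 72, 649/8]
after L3 α=1/2: [2141/16, 249/2, 897/16]
→ [134, 124, 56]

at x=0,y=1 over L1,L2,L3,L4,L5:
after L1 α=0: [0, 0, 0]
after L2 α=1/2: [52, 109/2, 91/2]
after L3 α=1/2: [303/2, 397/4, 455/4]
after L4 α=1/2: [635/4, 621/8, 1411/8]
after L5 α=1/2: [687/8, 1293/16, 2243/16]
→ [86, 81, 140]

at x=2,y=0 over L1,L2,L3,L4,L5:
L1 α=1/6: [75/2, 29/2, 17]
L2 α=1/6: [749/12, 161/12, 43/3]
L3 α=1/2: [2189/24, 2189/24, 23/3]
L4 α=1/2: [3509/48, 3581/48, 79/3]
L5 α=4/5: [37877/240, 8473/48, 2323/15]
rounded: [158, 177, 155]

query (0,1) [L1,L2,L3,L4] — begin 0,0,0
L1 α=0: [0, 0, 0]
L2 α=1/2: [52, 109/2, 91/2]
L3 α=1/2: [303/2, 397/4, 455/4]
L4 α=1/2: [635/4, 621/8, 1411/8]
rounded: [159, 78, 176]

(2,0) stack=L1,L2,L3,L4; from [0,0,0]:
+L1 (α=1/6) → [75/2, 29/2, 17]
+L2 (α=1/6) → [749/12, 161/12, 43/3]
+L3 (α=1/2) → [2189/24, 2189/24, 23/3]
+L4 (α=1/2) → [3509/48, 3581/48, 79/3]
rounded: [73, 75, 26]

query (1,1) [L1,L2,L3,L4,L6,L7] — begin 0,0,0
+L1 (α=1/2) → [57/2, 20, 95/2]
+L2 (α=1/4) → [589/8, 72, 649/8]
+L3 (α=1/2) → [2141/16, 249/2, 897/16]
+L4 (α=1/2) → [5517/32, 381/4, 4673/32]
+L6 (α=0) → [5517/32, 381/4, 4673/32]
+L7 (α=1/3) → [2767/16, 653/6, 2699/16]
→ [173, 109, 169]

at x=0,y=0 over L1,L2,L3,L4,L6,L7:
L1 α=2/7: [330/7, 488/7, 468/7]
L2 α=0: [330/7, 488/7, 468/7]
L3 α=1/3: [1234/21, 1543/21, 2651/21]
L4 α=2/5: [1766/35, 1977/35, 5437/35]
L6 α=1/7: [19416/245, 17847/245, 38152/245]
L7 α=1/7: [163536/1715, 144077/1715, 276687/1715]
→ [95, 84, 161]

(2,0) stack=L1,L2,L3,L4,L6,L7; from [0,0,0]:
+L1 (α=1/6) → [75/2, 29/2, 17]
+L2 (α=1/6) → [749/12, 161/12, 43/3]
+L3 (α=1/2) → [2189/24, 2189/24, 23/3]
+L4 (α=1/2) → [3509/48, 3581/48, 79/3]
+L6 (α=1) → [203, 209, 125]
+L7 (α=5/8) → [999/8, 647/8, 160]
rounded: [125, 81, 160]

(1,0) stack=L1,L2,L3,L4,L6; from [0,0,0]:
+L1 (α=2/3) → [260/3, 150, 52]
+L2 (α=1/4) → [107, 463/4, 305/4]
+L3 (α=7/8) → [1465/8, 6875/32, 2517/32]
+L4 (α=1/2) → [3089/16, 13275/64, 8309/64]
+L6 (α=2/3) → [7025/48, 39643/192, 14965/192]
→ [146, 206, 78]


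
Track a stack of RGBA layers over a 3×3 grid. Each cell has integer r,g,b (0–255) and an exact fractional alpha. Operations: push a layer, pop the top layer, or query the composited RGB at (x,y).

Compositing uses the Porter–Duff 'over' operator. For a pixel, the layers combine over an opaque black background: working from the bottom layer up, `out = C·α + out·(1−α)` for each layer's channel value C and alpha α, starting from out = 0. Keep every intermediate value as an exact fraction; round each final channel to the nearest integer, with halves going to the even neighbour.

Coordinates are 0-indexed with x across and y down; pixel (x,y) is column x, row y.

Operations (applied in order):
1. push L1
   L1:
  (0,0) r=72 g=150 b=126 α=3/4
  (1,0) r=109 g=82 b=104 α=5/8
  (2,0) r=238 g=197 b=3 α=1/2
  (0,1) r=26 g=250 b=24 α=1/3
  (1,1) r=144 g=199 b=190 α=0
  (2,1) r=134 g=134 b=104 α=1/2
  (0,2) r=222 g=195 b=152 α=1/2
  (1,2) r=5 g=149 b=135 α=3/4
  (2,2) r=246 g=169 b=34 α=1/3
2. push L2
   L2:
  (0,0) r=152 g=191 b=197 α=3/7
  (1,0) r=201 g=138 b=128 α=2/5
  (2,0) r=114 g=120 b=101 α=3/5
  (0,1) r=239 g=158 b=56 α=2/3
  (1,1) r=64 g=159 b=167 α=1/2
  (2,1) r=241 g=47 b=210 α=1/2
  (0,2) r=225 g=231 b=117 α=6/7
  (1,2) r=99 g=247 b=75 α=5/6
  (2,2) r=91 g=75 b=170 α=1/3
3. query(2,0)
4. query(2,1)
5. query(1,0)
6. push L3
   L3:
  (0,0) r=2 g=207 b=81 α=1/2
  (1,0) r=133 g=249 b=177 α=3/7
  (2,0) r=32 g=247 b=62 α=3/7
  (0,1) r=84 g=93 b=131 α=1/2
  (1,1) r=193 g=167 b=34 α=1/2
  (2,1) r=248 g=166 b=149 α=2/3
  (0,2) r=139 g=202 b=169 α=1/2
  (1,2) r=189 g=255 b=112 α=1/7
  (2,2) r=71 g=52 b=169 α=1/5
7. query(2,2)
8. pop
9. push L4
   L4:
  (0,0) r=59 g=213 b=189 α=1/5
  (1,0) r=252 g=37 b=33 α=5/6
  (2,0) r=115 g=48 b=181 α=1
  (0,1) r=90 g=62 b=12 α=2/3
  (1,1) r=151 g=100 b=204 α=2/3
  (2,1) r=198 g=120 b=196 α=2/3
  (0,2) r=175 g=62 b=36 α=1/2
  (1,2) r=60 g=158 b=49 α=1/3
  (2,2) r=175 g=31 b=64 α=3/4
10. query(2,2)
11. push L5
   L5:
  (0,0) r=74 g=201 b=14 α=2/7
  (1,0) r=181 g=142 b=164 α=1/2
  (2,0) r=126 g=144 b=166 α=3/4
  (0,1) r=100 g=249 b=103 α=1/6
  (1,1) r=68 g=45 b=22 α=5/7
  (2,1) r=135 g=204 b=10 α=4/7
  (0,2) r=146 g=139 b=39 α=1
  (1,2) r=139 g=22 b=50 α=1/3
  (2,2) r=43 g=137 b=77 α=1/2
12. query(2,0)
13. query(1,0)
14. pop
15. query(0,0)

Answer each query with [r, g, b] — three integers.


query (2,0) [L1,L2] — begin 0,0,0
L1 α=1/2: [119, 197/2, 3/2]
L2 α=3/5: [116, 557/5, 306/5]
→ [116, 111, 61]

(2,1) stack=L1,L2; from [0,0,0]:
after L1 α=1/2: [67, 67, 52]
after L2 α=1/2: [154, 57, 131]
= [154, 57, 131]

(1,0) stack=L1,L2; from [0,0,0]:
after L1 α=5/8: [545/8, 205/4, 65]
after L2 α=2/5: [4851/40, 1719/20, 451/5]
→ [121, 86, 90]

at x=2,y=2 over L1,L2,L3:
+L1 (α=1/3) → [82, 169/3, 34/3]
+L2 (α=1/3) → [85, 563/9, 578/9]
+L3 (α=1/5) → [411/5, 544/9, 3833/45]
rounded: [82, 60, 85]

query (2,2) [L1,L2,L4] — begin 0,0,0
after L1 α=1/3: [82, 169/3, 34/3]
after L2 α=1/3: [85, 563/9, 578/9]
after L4 α=3/4: [305/2, 350/9, 1153/18]
rounded: [152, 39, 64]

query (2,0) [L1,L2,L4,L5] — begin 0,0,0
after L1 α=1/2: [119, 197/2, 3/2]
after L2 α=3/5: [116, 557/5, 306/5]
after L4 α=1: [115, 48, 181]
after L5 α=3/4: [493/4, 120, 679/4]
→ [123, 120, 170]

at x=1,y=0 over L1,L2,L4,L5:
after L1 α=5/8: [545/8, 205/4, 65]
after L2 α=2/5: [4851/40, 1719/20, 451/5]
after L4 α=5/6: [18417/80, 5419/120, 638/15]
after L5 α=1/2: [32897/160, 22459/240, 1549/15]
= [206, 94, 103]

at x=0,y=0 over L1,L2,L4:
after L1 α=3/4: [54, 225/2, 189/2]
after L2 α=3/7: [96, 1023/7, 969/7]
after L4 α=1/5: [443/5, 5583/35, 5199/35]
= [89, 160, 149]


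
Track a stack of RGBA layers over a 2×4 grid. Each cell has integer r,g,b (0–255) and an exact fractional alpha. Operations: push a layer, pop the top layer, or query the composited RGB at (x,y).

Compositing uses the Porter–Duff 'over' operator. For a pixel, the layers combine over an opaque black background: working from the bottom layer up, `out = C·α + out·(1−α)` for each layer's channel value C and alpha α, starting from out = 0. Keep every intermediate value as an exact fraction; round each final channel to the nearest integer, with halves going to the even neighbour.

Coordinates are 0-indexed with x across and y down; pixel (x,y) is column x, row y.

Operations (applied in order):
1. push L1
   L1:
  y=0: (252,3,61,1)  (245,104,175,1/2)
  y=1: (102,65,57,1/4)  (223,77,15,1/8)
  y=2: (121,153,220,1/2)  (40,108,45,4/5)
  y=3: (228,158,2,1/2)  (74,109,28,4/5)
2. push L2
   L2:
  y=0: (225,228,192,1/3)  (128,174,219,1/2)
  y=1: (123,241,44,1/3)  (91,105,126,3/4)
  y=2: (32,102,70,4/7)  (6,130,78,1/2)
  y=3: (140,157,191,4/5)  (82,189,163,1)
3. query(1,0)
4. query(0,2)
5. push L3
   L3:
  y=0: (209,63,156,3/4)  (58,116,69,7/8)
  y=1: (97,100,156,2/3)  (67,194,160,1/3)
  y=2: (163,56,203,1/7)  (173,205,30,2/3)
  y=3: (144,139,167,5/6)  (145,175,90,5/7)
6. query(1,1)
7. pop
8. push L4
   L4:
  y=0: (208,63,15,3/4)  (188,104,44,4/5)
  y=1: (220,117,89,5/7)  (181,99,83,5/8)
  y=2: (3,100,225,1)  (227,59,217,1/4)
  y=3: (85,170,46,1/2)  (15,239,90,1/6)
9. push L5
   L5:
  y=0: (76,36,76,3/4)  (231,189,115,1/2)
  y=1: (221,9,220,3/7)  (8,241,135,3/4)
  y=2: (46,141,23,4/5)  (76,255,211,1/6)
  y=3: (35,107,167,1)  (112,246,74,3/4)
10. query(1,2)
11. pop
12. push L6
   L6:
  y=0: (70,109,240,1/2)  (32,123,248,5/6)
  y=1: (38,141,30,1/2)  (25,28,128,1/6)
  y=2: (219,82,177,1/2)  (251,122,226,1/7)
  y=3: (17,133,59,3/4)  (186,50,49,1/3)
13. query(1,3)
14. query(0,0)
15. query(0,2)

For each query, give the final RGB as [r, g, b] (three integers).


at x=1,y=0 over L1,L2:
after L1 α=1/2: [245/2, 52, 175/2]
after L2 α=1/2: [501/4, 113, 613/4]
→ [125, 113, 153]

at x=0,y=2 over L1,L2:
+L1 (α=1/2) → [121/2, 153/2, 110]
+L2 (α=4/7) → [619/14, 1275/14, 610/7]
→ [44, 91, 87]

at x=1,y=1 over L1,L2,L3:
+L1 (α=1/8) → [223/8, 77/8, 15/8]
+L2 (α=3/4) → [2407/32, 2597/32, 3039/32]
+L3 (α=1/3) → [3479/48, 5701/48, 5599/48]
→ [72, 119, 117]

query (1,2) [L1,L2,L4,L5] — begin 0,0,0
L1 α=4/5: [32, 432/5, 36]
L2 α=1/2: [19, 541/5, 57]
L4 α=1/4: [71, 959/10, 97]
L5 α=1/6: [431/6, 1469/12, 116]
rounded: [72, 122, 116]

(1,3) stack=L1,L2,L4,L6; from [0,0,0]:
+L1 (α=4/5) → [296/5, 436/5, 112/5]
+L2 (α=1) → [82, 189, 163]
+L4 (α=1/6) → [425/6, 592/3, 905/6]
+L6 (α=1/3) → [983/9, 1334/9, 1052/9]
→ [109, 148, 117]

query (0,0) [L1,L2,L4,L6] — begin 0,0,0
L1 α=1: [252, 3, 61]
L2 α=1/3: [243, 78, 314/3]
L4 α=3/4: [867/4, 267/4, 449/12]
L6 α=1/2: [1147/8, 703/8, 3329/24]
rounded: [143, 88, 139]

at x=0,y=2 over L1,L2,L4,L6:
after L1 α=1/2: [121/2, 153/2, 110]
after L2 α=4/7: [619/14, 1275/14, 610/7]
after L4 α=1: [3, 100, 225]
after L6 α=1/2: [111, 91, 201]
= [111, 91, 201]


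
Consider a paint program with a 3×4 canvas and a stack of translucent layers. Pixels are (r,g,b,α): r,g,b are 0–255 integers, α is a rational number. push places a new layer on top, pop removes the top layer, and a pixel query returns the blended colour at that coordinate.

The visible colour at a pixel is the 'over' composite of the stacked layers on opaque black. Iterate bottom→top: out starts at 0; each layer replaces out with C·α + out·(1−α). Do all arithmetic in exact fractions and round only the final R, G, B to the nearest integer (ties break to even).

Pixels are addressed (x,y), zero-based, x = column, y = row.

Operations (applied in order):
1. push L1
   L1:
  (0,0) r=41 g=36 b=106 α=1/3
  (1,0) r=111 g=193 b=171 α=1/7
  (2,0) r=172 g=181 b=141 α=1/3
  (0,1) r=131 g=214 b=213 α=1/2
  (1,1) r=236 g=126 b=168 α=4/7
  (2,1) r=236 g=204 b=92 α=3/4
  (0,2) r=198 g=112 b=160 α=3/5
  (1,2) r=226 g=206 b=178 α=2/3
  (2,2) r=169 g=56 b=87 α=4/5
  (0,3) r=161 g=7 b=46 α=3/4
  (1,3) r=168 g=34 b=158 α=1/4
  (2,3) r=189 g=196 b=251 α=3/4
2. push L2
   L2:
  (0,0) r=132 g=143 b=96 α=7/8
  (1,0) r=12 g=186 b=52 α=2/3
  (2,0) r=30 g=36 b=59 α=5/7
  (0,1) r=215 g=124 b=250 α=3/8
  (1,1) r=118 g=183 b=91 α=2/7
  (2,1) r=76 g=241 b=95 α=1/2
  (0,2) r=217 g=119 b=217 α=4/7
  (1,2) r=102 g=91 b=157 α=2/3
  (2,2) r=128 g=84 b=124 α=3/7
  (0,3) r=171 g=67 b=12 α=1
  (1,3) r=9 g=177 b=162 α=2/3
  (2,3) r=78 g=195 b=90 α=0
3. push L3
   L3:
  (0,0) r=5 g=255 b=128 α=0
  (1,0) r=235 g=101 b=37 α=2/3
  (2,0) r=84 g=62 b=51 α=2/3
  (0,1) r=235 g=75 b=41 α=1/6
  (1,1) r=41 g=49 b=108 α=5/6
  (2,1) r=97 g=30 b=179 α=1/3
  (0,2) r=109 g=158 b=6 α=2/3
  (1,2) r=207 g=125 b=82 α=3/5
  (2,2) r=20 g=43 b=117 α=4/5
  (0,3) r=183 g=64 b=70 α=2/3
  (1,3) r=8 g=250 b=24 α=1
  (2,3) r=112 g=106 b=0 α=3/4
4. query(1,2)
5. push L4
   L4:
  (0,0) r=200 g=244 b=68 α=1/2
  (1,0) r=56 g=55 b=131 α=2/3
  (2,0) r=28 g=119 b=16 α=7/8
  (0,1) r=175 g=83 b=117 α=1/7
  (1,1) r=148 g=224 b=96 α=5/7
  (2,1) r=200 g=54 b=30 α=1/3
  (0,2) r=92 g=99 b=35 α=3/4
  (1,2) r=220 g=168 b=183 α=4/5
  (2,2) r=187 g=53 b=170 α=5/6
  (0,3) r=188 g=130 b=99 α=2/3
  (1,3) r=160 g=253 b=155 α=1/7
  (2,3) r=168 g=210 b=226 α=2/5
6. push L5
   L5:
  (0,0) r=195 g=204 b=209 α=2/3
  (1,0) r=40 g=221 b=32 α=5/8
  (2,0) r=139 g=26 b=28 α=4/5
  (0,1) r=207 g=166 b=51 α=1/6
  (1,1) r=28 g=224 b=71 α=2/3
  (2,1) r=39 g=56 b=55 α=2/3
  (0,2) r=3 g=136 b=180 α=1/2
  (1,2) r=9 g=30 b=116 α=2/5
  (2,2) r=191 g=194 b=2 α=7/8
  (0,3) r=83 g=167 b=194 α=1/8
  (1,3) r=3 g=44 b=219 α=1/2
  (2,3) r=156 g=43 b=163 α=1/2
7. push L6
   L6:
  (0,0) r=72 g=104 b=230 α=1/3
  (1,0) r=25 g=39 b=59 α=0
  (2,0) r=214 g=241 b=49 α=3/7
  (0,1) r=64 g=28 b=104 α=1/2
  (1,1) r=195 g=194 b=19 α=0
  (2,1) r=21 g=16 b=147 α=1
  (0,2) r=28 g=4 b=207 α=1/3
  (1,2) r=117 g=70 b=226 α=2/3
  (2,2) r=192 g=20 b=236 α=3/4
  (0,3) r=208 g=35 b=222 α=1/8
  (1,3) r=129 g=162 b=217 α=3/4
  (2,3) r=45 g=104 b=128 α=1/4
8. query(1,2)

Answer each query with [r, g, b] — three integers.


query (1,2) [L1,L2,L3] — begin 0,0,0
L1 α=2/3: [452/3, 412/3, 356/3]
L2 α=2/3: [1064/9, 958/9, 1298/9]
L3 α=3/5: [7717/45, 5291/45, 962/9]
→ [171, 118, 107]

at x=1,y=2 over L1,L2,L3,L4,L5,L6:
+L1 (α=2/3) → [452/3, 412/3, 356/3]
+L2 (α=2/3) → [1064/9, 958/9, 1298/9]
+L3 (α=3/5) → [7717/45, 5291/45, 962/9]
+L4 (α=4/5) → [47317/225, 35531/225, 1510/9]
+L5 (α=2/5) → [48667/375, 40031/375, 2206/15]
+L6 (α=2/3) → [136417/1125, 92531/1125, 8986/45]
→ [121, 82, 200]


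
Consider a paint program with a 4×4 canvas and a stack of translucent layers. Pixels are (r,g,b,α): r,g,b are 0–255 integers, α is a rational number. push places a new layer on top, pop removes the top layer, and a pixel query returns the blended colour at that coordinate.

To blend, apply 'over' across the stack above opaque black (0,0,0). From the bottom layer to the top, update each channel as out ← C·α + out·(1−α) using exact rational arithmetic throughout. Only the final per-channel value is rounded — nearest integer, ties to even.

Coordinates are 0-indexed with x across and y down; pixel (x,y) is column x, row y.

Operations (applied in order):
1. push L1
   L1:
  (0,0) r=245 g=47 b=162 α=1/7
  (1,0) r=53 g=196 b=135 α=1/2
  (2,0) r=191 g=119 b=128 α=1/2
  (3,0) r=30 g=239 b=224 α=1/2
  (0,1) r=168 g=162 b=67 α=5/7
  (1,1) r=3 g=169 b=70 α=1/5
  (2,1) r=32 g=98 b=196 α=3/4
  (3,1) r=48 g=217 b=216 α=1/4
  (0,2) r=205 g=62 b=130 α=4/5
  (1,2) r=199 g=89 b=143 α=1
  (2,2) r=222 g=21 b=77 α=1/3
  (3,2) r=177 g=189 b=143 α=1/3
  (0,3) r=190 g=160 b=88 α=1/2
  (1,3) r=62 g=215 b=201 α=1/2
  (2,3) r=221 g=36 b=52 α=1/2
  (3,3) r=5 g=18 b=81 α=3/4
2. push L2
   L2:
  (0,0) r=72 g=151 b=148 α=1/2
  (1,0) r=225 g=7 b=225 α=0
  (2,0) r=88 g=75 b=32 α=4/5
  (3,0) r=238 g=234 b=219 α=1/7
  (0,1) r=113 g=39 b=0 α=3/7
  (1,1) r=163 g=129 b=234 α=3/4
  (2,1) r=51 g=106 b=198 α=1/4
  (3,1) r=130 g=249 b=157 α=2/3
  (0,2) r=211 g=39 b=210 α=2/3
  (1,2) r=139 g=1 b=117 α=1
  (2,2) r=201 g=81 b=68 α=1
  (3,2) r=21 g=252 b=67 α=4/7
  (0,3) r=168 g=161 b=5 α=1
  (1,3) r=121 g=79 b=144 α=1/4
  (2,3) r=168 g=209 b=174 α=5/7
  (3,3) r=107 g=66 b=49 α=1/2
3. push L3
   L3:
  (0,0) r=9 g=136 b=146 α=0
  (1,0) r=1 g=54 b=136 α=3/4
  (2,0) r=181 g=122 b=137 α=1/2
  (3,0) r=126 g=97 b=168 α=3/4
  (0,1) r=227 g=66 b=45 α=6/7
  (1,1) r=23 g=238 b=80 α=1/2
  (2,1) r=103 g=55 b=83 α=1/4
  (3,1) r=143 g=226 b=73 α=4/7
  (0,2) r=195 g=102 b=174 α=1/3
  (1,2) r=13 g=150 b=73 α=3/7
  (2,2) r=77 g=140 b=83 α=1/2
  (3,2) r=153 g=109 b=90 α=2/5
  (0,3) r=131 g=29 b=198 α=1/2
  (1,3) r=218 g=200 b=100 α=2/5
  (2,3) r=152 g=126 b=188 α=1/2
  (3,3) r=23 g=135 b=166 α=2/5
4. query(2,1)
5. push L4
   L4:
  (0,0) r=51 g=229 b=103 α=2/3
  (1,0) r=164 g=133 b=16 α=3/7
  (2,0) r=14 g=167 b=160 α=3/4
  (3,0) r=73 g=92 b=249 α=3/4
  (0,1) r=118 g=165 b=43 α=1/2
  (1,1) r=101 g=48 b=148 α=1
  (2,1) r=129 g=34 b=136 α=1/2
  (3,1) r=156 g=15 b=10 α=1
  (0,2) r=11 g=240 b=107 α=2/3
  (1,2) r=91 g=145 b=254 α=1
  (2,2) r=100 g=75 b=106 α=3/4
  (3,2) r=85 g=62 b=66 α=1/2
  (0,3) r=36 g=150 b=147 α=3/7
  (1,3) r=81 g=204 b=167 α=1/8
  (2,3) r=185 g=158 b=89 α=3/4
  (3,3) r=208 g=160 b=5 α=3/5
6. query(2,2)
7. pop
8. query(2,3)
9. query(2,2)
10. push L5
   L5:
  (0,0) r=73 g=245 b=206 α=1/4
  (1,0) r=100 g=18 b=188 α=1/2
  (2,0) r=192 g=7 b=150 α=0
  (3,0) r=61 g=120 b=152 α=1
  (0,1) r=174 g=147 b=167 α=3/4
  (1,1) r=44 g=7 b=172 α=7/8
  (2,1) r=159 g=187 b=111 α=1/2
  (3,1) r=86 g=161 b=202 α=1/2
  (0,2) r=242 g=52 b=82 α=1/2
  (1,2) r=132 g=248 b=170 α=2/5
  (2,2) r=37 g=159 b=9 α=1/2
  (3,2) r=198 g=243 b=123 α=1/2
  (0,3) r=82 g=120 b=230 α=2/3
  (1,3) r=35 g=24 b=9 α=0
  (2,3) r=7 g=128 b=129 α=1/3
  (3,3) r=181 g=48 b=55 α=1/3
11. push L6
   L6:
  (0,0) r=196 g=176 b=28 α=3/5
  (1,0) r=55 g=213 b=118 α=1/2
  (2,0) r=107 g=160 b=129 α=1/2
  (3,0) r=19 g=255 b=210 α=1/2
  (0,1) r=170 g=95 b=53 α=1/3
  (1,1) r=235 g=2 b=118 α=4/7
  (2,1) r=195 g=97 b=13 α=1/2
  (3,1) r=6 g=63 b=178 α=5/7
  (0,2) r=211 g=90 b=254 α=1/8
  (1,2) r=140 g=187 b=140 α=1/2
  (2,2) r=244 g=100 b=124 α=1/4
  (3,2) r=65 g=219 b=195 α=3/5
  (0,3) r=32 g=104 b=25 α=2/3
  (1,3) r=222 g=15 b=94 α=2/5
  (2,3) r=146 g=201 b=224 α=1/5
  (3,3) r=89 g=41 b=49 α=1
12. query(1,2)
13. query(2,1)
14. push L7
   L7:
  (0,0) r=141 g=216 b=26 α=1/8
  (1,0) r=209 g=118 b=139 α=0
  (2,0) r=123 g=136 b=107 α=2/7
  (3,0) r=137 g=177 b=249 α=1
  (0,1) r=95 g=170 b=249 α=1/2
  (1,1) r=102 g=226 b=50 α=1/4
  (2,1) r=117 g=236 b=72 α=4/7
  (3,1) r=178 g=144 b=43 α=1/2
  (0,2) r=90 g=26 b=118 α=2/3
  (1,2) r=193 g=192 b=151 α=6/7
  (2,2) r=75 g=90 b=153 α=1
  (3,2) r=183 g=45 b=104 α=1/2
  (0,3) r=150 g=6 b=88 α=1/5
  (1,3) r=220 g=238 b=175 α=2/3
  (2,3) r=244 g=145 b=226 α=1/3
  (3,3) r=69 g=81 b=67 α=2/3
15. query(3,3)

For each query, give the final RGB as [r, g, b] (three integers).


query (2,1) [L1,L2,L3] — begin 0,0,0
+L1 (α=3/4) → [24, 147/2, 147]
+L2 (α=1/4) → [123/4, 653/8, 639/4]
+L3 (α=1/4) → [781/16, 2399/32, 2249/16]
= [49, 75, 141]

(2,2) stack=L1,L2,L3,L4; from [0,0,0]:
L1 α=1/3: [74, 7, 77/3]
L2 α=1: [201, 81, 68]
L3 α=1/2: [139, 221/2, 151/2]
L4 α=3/4: [439/4, 671/8, 787/8]
= [110, 84, 98]

query (2,3) [L1,L2,L3] — begin 0,0,0
L1 α=1/2: [221/2, 18, 26]
L2 α=5/7: [1061/7, 1081/7, 922/7]
L3 α=1/2: [2125/14, 1963/14, 1119/7]
rounded: [152, 140, 160]

(2,2) stack=L1,L2,L3; from [0,0,0]:
after L1 α=1/3: [74, 7, 77/3]
after L2 α=1: [201, 81, 68]
after L3 α=1/2: [139, 221/2, 151/2]
→ [139, 110, 76]

at x=1,y=2 over L1,L2,L3,L5,L6:
+L1 (α=1) → [199, 89, 143]
+L2 (α=1) → [139, 1, 117]
+L3 (α=3/7) → [85, 454/7, 687/7]
+L5 (α=2/5) → [519/5, 4834/35, 4441/35]
+L6 (α=1/2) → [1219/10, 11379/70, 9341/70]
rounded: [122, 163, 133]

(2,1) stack=L1,L2,L3,L5,L6; from [0,0,0]:
L1 α=3/4: [24, 147/2, 147]
L2 α=1/4: [123/4, 653/8, 639/4]
L3 α=1/4: [781/16, 2399/32, 2249/16]
L5 α=1/2: [3325/32, 8383/64, 4025/32]
L6 α=1/2: [9565/64, 14591/128, 4441/64]
rounded: [149, 114, 69]

at x=3,y=3 over L1,L2,L3,L5,L6,L7:
+L1 (α=3/4) → [15/4, 27/2, 243/4]
+L2 (α=1/2) → [443/8, 159/4, 439/8]
+L3 (α=2/5) → [1697/40, 1557/20, 3973/40]
+L5 (α=1/3) → [5317/60, 679/10, 1691/20]
+L6 (α=1) → [89, 41, 49]
+L7 (α=2/3) → [227/3, 203/3, 61]
→ [76, 68, 61]


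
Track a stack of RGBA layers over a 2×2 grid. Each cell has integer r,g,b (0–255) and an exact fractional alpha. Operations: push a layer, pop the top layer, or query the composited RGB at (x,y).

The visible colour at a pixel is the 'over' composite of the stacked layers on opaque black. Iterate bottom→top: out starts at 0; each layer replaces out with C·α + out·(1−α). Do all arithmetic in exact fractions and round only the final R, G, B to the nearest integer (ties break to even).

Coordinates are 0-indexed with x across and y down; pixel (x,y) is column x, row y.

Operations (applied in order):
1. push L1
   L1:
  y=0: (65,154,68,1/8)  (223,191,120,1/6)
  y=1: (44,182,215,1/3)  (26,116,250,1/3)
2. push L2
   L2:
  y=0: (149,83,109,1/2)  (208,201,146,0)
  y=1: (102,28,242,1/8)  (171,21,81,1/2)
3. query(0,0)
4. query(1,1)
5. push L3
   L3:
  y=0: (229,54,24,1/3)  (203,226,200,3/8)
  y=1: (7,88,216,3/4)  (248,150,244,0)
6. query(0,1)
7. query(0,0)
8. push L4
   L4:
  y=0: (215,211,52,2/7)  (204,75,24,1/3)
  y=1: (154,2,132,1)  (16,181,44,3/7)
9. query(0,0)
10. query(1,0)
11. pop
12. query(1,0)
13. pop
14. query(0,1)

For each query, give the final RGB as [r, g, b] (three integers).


(0,0) stack=L1,L2; from [0,0,0]:
+L1 (α=1/8) → [65/8, 77/4, 17/2]
+L2 (α=1/2) → [1257/16, 409/8, 235/4]
rounded: [79, 51, 59]

query (1,1) [L1,L2] — begin 0,0,0
L1 α=1/3: [26/3, 116/3, 250/3]
L2 α=1/2: [539/6, 179/6, 493/6]
→ [90, 30, 82]

at x=0,y=1 over L1,L2,L3:
after L1 α=1/3: [44/3, 182/3, 215/3]
after L2 α=1/8: [307/12, 679/12, 2231/24]
after L3 α=3/4: [559/48, 3847/48, 17783/96]
= [12, 80, 185]

query (0,0) [L1,L2,L3] — begin 0,0,0
L1 α=1/8: [65/8, 77/4, 17/2]
L2 α=1/2: [1257/16, 409/8, 235/4]
L3 α=1/3: [3089/24, 625/12, 283/6]
→ [129, 52, 47]

(0,0) stack=L1,L2,L3,L4; from [0,0,0]:
+L1 (α=1/8) → [65/8, 77/4, 17/2]
+L2 (α=1/2) → [1257/16, 409/8, 235/4]
+L3 (α=1/3) → [3089/24, 625/12, 283/6]
+L4 (α=2/7) → [25765/168, 8189/84, 2039/42]
→ [153, 97, 49]

(1,0) stack=L1,L2,L3,L4; from [0,0,0]:
after L1 α=1/6: [223/6, 191/6, 20]
after L2 α=0: [223/6, 191/6, 20]
after L3 α=3/8: [4769/48, 5023/48, 175/2]
after L4 α=1/3: [9665/72, 6823/72, 199/3]
→ [134, 95, 66]

(1,0) stack=L1,L2,L3; from [0,0,0]:
L1 α=1/6: [223/6, 191/6, 20]
L2 α=0: [223/6, 191/6, 20]
L3 α=3/8: [4769/48, 5023/48, 175/2]
= [99, 105, 88]

(0,1) stack=L1,L2; from [0,0,0]:
after L1 α=1/3: [44/3, 182/3, 215/3]
after L2 α=1/8: [307/12, 679/12, 2231/24]
→ [26, 57, 93]


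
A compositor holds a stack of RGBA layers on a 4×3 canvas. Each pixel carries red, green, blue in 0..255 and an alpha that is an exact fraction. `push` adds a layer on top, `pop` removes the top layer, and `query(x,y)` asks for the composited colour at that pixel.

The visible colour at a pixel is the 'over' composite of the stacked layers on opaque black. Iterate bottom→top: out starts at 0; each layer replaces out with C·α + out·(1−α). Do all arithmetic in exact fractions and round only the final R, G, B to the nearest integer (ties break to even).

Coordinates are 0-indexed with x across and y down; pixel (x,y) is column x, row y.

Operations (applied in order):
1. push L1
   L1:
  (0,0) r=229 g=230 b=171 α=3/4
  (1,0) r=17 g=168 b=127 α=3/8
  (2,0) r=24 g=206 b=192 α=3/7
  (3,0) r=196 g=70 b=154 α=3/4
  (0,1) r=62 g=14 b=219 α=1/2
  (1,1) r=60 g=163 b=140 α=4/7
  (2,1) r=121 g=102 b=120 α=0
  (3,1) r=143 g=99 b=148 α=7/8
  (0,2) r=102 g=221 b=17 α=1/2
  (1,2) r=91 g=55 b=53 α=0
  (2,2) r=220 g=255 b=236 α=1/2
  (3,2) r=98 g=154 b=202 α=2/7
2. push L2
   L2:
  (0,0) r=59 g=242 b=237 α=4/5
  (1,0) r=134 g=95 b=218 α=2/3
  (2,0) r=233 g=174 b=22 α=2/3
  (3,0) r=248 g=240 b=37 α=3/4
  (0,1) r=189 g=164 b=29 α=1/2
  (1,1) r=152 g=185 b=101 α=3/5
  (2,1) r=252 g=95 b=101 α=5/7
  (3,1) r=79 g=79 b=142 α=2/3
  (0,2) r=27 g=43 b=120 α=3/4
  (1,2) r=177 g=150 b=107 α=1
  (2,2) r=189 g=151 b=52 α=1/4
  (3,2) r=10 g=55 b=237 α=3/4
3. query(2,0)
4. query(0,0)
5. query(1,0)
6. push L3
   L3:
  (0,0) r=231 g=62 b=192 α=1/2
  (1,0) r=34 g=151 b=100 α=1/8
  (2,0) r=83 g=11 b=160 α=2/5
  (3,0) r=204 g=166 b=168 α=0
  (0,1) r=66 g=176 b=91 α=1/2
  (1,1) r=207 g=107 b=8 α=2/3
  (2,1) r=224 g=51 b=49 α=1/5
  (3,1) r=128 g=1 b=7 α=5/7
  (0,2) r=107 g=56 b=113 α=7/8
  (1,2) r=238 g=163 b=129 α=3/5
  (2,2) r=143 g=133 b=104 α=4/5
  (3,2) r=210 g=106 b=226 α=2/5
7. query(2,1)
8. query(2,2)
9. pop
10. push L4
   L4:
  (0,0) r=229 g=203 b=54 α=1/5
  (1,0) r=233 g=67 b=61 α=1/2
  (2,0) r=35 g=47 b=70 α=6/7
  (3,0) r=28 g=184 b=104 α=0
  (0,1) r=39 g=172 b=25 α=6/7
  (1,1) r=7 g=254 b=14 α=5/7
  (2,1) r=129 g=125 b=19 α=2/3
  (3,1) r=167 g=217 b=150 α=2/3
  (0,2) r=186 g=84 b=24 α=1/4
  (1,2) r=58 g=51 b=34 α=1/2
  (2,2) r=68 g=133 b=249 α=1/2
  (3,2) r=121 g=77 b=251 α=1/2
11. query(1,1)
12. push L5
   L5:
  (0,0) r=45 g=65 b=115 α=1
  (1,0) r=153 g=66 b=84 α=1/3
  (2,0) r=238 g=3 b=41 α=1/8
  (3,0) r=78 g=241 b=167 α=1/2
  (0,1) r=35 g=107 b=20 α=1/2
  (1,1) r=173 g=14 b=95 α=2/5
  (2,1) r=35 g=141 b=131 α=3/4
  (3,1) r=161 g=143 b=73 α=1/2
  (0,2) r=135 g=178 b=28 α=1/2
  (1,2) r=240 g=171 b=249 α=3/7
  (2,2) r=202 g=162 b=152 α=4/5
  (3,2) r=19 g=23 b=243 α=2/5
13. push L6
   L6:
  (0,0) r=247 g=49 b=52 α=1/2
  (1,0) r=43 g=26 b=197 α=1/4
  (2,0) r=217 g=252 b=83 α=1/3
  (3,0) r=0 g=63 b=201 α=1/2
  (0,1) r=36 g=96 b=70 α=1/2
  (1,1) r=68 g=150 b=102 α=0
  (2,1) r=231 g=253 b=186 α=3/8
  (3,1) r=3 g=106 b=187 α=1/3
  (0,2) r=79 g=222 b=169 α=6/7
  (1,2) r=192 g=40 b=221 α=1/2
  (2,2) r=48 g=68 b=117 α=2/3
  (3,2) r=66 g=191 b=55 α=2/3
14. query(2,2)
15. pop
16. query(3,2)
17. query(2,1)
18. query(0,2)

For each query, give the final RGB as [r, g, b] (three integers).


at x=2,y=0 over L1,L2:
+L1 (α=3/7) → [72/7, 618/7, 576/7]
+L2 (α=2/3) → [3334/21, 1018/7, 884/21]
→ [159, 145, 42]

query (0,0) [L1,L2] — begin 0,0,0
+L1 (α=3/4) → [687/4, 345/2, 513/4]
+L2 (α=4/5) → [1631/20, 2281/10, 861/4]
= [82, 228, 215]

query (1,0) [L1,L2] — begin 0,0,0
L1 α=3/8: [51/8, 63, 381/8]
L2 α=2/3: [2195/24, 253/3, 3869/24]
rounded: [91, 84, 161]

query (2,1) [L1,L2,L3] — begin 0,0,0
L1 α=0: [0, 0, 0]
L2 α=5/7: [180, 475/7, 505/7]
L3 α=1/5: [944/5, 2257/35, 2363/35]
rounded: [189, 64, 68]

(2,2) stack=L1,L2,L3; from [0,0,0]:
L1 α=1/2: [110, 255/2, 118]
L2 α=1/4: [519/4, 1067/8, 203/2]
L3 α=4/5: [2807/20, 5323/40, 207/2]
rounded: [140, 133, 104]

query (1,1) [L1,L2,L4] — begin 0,0,0
+L1 (α=4/7) → [240/7, 652/7, 80]
+L2 (α=3/5) → [3672/35, 5189/35, 463/5]
+L4 (α=5/7) → [8569/245, 54828/245, 1276/35]
= [35, 224, 36]

at x=2,y=2 over L1,L2,L4,L5,L6:
L1 α=1/2: [110, 255/2, 118]
L2 α=1/4: [519/4, 1067/8, 203/2]
L4 α=1/2: [791/8, 2131/16, 701/4]
L5 α=4/5: [1451/8, 12499/80, 3133/20]
L6 α=2/3: [2219/24, 7793/80, 7813/60]
= [92, 97, 130]

(3,2) stack=L1,L2,L4,L5; from [0,0,0]:
+L1 (α=2/7) → [28, 44, 404/7]
+L2 (α=3/4) → [29/2, 209/4, 5381/28]
+L4 (α=1/2) → [271/4, 517/8, 12409/56]
+L5 (α=2/5) → [193/4, 1919/40, 64443/280]
rounded: [48, 48, 230]

(2,1) stack=L1,L2,L4,L5; from [0,0,0]:
after L1 α=0: [0, 0, 0]
after L2 α=5/7: [180, 475/7, 505/7]
after L4 α=2/3: [146, 2225/21, 257/7]
after L5 α=3/4: [251/4, 2777/21, 752/7]
= [63, 132, 107]

at x=0,y=2 over L1,L2,L4,L5:
after L1 α=1/2: [51, 221/2, 17/2]
after L2 α=3/4: [33, 479/8, 737/8]
after L4 α=1/4: [285/4, 2109/32, 2403/32]
after L5 α=1/2: [825/8, 7805/64, 3299/64]
→ [103, 122, 52]


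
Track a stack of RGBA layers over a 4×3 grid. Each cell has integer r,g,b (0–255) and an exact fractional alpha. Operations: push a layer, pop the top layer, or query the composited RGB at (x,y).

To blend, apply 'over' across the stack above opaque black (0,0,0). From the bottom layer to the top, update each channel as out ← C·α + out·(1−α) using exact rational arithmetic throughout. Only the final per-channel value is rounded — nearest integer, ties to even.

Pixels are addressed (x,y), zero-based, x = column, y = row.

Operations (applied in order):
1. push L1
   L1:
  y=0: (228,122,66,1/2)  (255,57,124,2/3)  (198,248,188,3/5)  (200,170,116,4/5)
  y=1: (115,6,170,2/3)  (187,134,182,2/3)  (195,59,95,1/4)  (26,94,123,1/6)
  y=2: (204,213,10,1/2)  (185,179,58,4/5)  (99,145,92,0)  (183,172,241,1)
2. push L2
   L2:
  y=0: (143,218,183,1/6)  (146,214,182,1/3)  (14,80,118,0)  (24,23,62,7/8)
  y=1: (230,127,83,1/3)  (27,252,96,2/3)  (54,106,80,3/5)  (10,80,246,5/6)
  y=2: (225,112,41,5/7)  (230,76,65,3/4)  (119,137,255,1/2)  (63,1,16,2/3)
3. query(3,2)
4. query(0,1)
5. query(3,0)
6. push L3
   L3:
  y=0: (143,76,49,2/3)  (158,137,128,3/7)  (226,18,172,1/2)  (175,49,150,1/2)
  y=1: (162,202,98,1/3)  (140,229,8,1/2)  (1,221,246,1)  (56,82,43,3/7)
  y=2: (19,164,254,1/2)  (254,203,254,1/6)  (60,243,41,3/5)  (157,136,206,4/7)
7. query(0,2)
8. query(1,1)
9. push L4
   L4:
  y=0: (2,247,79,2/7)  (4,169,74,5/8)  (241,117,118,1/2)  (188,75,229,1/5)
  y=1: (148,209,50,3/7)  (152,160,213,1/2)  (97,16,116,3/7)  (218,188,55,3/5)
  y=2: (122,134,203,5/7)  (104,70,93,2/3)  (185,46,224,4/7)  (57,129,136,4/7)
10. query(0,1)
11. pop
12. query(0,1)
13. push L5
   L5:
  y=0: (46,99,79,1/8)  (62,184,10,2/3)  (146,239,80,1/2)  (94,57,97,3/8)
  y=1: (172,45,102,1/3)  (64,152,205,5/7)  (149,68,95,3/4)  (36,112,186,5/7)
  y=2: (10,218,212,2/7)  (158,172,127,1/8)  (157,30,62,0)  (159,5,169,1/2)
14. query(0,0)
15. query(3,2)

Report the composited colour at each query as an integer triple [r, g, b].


(3,2) stack=L1,L2; from [0,0,0]:
after L1 α=1: [183, 172, 241]
after L2 α=2/3: [103, 58, 91]
= [103, 58, 91]

query (0,1) [L1,L2] — begin 0,0,0
+L1 (α=2/3) → [230/3, 4, 340/3]
+L2 (α=1/3) → [1150/9, 45, 929/9]
→ [128, 45, 103]

at x=3,y=0 over L1,L2:
+L1 (α=4/5) → [160, 136, 464/5]
+L2 (α=7/8) → [41, 297/8, 1317/20]
→ [41, 37, 66]

(0,2) stack=L1,L2,L3; from [0,0,0]:
+L1 (α=1/2) → [102, 213/2, 5]
+L2 (α=5/7) → [1329/7, 773/7, 215/7]
+L3 (α=1/2) → [731/7, 1921/14, 1993/14]
rounded: [104, 137, 142]

query (1,1) [L1,L2,L3] — begin 0,0,0
after L1 α=2/3: [374/3, 268/3, 364/3]
after L2 α=2/3: [536/9, 1780/9, 940/9]
after L3 α=1/2: [898/9, 3841/18, 506/9]
→ [100, 213, 56]

query (0,1) [L1,L2,L3,L4] — begin 0,0,0
L1 α=2/3: [230/3, 4, 340/3]
L2 α=1/3: [1150/9, 45, 929/9]
L3 α=1/3: [3758/27, 292/3, 2740/27]
L4 α=3/7: [3860/27, 3049/21, 15010/189]
rounded: [143, 145, 79]

(0,1) stack=L1,L2,L3; from [0,0,0]:
L1 α=2/3: [230/3, 4, 340/3]
L2 α=1/3: [1150/9, 45, 929/9]
L3 α=1/3: [3758/27, 292/3, 2740/27]
→ [139, 97, 101]

query (0,0) [L1,L2,L3,L5] — begin 0,0,0
+L1 (α=1/2) → [114, 61, 33]
+L2 (α=1/6) → [713/6, 523/6, 58]
+L3 (α=2/3) → [2429/18, 1435/18, 52]
+L5 (α=1/8) → [17831/144, 11827/144, 443/8]
→ [124, 82, 55]

(3,2) stack=L1,L2,L3,L5; from [0,0,0]:
+L1 (α=1) → [183, 172, 241]
+L2 (α=2/3) → [103, 58, 91]
+L3 (α=4/7) → [937/7, 718/7, 1097/7]
+L5 (α=1/2) → [1025/7, 753/14, 1140/7]
→ [146, 54, 163]
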